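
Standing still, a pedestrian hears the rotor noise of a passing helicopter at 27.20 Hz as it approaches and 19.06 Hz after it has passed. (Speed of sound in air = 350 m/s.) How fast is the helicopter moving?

62 m/s

f₁/f₂ = (v + v_s)/(v − v_s), so v_s = v · (f₁ − f₂)/(f₁ + f₂).
v_s = 350 × (27.20 − 19.06)/(27.20 + 19.06) = 350 × 8.14/46.26 ≈ 62 m/s.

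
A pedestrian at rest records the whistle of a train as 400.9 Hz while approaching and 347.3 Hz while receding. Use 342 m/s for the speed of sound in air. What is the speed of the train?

f₁/f₂ = (v + v_s)/(v − v_s), so v_s = v · (f₁ − f₂)/(f₁ + f₂).
v_s = 342 × (400.9 − 347.3)/(400.9 + 347.3) = 342 × 53.6/748.2 ≈ 24.5 m/s.

24.5 m/s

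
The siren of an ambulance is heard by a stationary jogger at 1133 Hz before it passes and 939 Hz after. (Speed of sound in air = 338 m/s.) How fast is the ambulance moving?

32 m/s

f₁/f₂ = (v + v_s)/(v − v_s), so v_s = v · (f₁ − f₂)/(f₁ + f₂).
v_s = 338 × (1133 − 939)/(1133 + 939) = 338 × 194/2072 ≈ 32 m/s.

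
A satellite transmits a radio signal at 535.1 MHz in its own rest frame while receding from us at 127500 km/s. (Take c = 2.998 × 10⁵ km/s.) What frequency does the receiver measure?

339.8 MHz

β = v/c = 127500/299800 = 0.4253.
Relativistic Doppler for frequency: f' = f₀ · √((1 − β)/(1 + β)).
f' = 535.1 × √(0.5747/1.4253) = 535.1 × 0.63500 ≈ 339.8 MHz.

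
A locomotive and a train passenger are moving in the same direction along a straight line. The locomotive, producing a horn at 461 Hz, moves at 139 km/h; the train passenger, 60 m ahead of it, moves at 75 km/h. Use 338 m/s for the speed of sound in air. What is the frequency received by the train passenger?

488 Hz

139 km/h = 38.61 m/s; 75 km/h = 20.83 m/s.
The train passenger is ahead, so the locomotive is moving toward it while the train passenger is moving away from the locomotive.
General Doppler shift: f' = f · (v − v_o)/(v − v_s).
f' = 461 × (338 − 20.83)/(338 − 38.61) = 461 × 317.17/299.39 ≈ 488 Hz.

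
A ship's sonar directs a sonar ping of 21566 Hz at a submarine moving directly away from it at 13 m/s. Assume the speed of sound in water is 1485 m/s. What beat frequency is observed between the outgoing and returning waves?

At the submarine (a moving observer), f₁ = f₀ · (v − u)/v = 21566 × 1472/1485 ≈ 21377 Hz.
On reflection it acts as a source moving away from the stationary detector: f₂ = f₁ · v/(v + u) = 21377 × 1485/1498 ≈ 21192 Hz.
Equivalently f₂ = f₀ · (v − u)/(v + u).
Beat frequency: |f₂ − f₀| = 2u·f₀/(v + u) = 2 × 13 × 21566/1498 ≈ 374 Hz.

374 Hz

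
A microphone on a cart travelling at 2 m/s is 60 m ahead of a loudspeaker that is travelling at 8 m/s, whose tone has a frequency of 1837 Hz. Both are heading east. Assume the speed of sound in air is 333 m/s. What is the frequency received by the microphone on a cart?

The microphone on a cart is ahead, so the loudspeaker is moving toward it while the microphone on a cart is moving away from the loudspeaker.
Both move, so f' = f · (v − v_o)/(v − v_s).
f' = 1837 × (333 − 2)/(333 − 8) = 1837 × 331/325 ≈ 1871 Hz.

1871 Hz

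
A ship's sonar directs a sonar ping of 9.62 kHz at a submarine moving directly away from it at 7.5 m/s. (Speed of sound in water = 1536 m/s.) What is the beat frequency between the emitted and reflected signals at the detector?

The submarine first receives the wave as a moving observer: f₁ = f₀ · (v − u)/v = 9.62 × (1536 − 7.5)/1536 ≈ 9.5730 kHz.
The reflection then acts as a moving source: f₂ = f₁ · v/(v + u) ≈ 9.5265 kHz.
Equivalently f₂ = f₀ · (v − u)/(v + u).
Beat frequency (with f₀ = 9620 Hz): |f₂ − f₀| = 2u·f₀/(v + u) = 2 × 7.5 × 9620/1543.5 ≈ 93 Hz.

93 Hz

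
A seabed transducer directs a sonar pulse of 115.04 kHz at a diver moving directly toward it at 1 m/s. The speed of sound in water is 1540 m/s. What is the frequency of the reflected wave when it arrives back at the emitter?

The diver first receives the wave as a moving observer: f₁ = f₀ · (v + u)/v = 115.04 × (1540 + 1)/1540 ≈ 115.1 kHz.
The reflection then acts as a moving source: f₂ = f₁ · v/(v − u) ≈ 115.2 kHz.

115.2 kHz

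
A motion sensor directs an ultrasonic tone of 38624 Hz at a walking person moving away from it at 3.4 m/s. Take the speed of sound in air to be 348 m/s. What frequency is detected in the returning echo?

The walking person first receives the wave as a moving observer: f₁ = f₀ · (v − u)/v = 38624 × (348 − 3.4)/348 ≈ 38247 Hz.
On reflection it acts as a source moving away from the stationary detector: f₂ = f₁ · v/(v + u) = 38247 × 348/351.4 ≈ 37877 Hz.
Equivalently f₂ = f₀ · (v − u)/(v + u).

37877 Hz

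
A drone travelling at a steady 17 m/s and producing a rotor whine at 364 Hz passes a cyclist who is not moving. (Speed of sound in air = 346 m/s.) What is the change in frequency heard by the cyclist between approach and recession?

35.9 Hz

Approaching: f₁ = f · v/(v − v_s) = 364 × 346/329 ≈ 382.8 Hz.
Receding: f₂ = f · v/(v + v_s) = 364 × 346/363 ≈ 347.0 Hz.
Drop: f₁ − f₂ = 2f·v·v_s/(v² − v_s²) = 2 × 364 × 346 × 17/(346² − 17²) ≈ 35.9 Hz.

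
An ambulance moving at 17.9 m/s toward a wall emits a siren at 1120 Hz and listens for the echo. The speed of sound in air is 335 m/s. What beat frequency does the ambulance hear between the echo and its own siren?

126 Hz

The wall receives the sound from a moving source: f₁ = f₀ · v/(v − v_e) = 1120 × 335/317.1 ≈ 1183.2 Hz.
On the return leg the ambulance is a moving observer: f₂ = f₁ · (v + v_e)/v = 1183.2 × 352.9/335 ≈ 1246.4 Hz.
Beat against the emitted tone: |f₂ − f₀| = 2v_e·f₀/(v − v_e) = 2 × 17.9 × 1120/317.1 ≈ 126 Hz.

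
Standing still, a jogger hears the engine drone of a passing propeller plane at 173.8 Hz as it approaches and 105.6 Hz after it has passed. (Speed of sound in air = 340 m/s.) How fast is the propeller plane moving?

83 m/s

f₁/f₂ = (v + v_s)/(v − v_s), so v_s = v · (f₁ − f₂)/(f₁ + f₂).
v_s = 340 × (173.8 − 105.6)/(173.8 + 105.6) = 340 × 68.2/279.4 ≈ 83 m/s.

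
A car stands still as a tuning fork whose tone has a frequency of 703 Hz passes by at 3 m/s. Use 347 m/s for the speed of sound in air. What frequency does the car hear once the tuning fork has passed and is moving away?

697 Hz

Receding: f₂ = f · v/(v + v_s) = 703 × 347/350 ≈ 697 Hz.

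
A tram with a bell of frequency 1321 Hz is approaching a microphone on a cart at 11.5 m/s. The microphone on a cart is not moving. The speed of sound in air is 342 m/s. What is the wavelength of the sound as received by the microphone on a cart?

Only the source moves, toward the listener, so f' = f · v/(v − v_s).
f' = 1321 × 342/(342 − 11.5) ≈ 1367 Hz.
λ' = v/f' = 342/1366.97 ≈ 25.0 cm.

25.0 cm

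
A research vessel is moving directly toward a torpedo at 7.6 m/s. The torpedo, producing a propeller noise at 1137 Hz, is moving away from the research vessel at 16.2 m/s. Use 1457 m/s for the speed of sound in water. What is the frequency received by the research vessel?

1130 Hz

General Doppler shift: f' = f · (v + v_o)/(v + v_s).
f' = 1137 × (1457 + 7.6)/(1457 + 16.2) = 1137 × 1464.6/1473.2 ≈ 1130 Hz.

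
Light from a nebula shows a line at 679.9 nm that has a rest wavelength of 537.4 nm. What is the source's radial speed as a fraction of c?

0.231c

λ'/λ₀ = 1.2652 > 1 (redshift), so the source is receding.
λ'/λ₀ = √((1 + β)/(1 − β)) for a receding source ⇒ β = (r² − 1)/(r² + 1) with r = λ'/λ₀.
β = (1.6006 − 1)/(1.6006 + 1) ≈ 0.231.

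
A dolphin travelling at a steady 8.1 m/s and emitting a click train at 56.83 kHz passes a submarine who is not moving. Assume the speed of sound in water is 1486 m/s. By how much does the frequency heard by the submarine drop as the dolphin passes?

0.620 kHz

Approaching: f₁ = f · v/(v − v_s) = 56.83 × 1486/1477.9 ≈ 57.141 kHz.
Receding: f₂ = f · v/(v + v_s) = 56.83 × 1486/1494.1 ≈ 56.522 kHz.
Drop: f₁ − f₂ = 2f·v·v_s/(v² − v_s²) = 2 × 56.83 × 1486 × 8.1/(1486² − 8.1²) ≈ 0.620 kHz.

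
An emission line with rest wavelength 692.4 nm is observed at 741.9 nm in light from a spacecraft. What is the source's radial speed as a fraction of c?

λ'/λ₀ = 1.0715 > 1 (redshift), so the source is receding.
λ'/λ₀ = √((1 + β)/(1 − β)) for a receding source ⇒ β = (r² − 1)/(r² + 1) with r = λ'/λ₀.
β = (1.1481 − 1)/(1.1481 + 1) ≈ 0.069.

0.069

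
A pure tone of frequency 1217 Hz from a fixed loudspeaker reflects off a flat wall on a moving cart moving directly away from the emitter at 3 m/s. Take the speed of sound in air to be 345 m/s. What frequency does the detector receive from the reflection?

1196 Hz

At the flat wall on a moving cart (a moving observer), f₁ = f₀ · (v − u)/v = 1217 × 342/345 ≈ 1206 Hz.
The reflection then acts as a moving source: f₂ = f₁ · v/(v + u) ≈ 1196 Hz.
Equivalently f₂ = f₀ · (v − u)/(v + u).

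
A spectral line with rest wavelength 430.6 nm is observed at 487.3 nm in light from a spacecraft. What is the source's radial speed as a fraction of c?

0.123c

λ'/λ₀ = 1.1317 > 1 (redshift), so the source is receding.
λ'/λ₀ = √((1 + β)/(1 − β)) for a receding source ⇒ β = (r² − 1)/(r² + 1) with r = λ'/λ₀.
β = (1.2807 − 1)/(1.2807 + 1) ≈ 0.123.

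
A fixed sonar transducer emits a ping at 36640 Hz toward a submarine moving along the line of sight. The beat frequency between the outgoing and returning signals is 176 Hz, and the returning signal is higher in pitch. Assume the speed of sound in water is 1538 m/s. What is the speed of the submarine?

Double Doppler shift off a moving reflector: f₂ = f₀ · (v + u)/(v − u) (u > 0 toward emitter).
Returning signal is higher, so f₂ = f₀ + Δf = 36640 + 176 = 36816 Hz.
Rearranging, u = v · (f₂ − f₀)/(f₂ + f₀) = 1538 × 176/73456 ≈ 3.7 m/s.
So the submarine is moving at 3.7 m/s toward the emitter.

3.7 m/s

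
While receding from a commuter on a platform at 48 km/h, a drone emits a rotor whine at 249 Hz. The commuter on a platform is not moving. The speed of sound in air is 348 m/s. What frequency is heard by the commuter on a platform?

240 Hz

48 km/h = 13.33 m/s.
Only the source moves, away from the listener, so f' = f · v/(v + v_s).
f' = 249 × 348/(348 + 13.33) = 249 × 348/361.3 ≈ 240 Hz.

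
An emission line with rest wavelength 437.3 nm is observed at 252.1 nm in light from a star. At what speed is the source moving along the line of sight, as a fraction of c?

0.501c

λ'/λ₀ = 0.5765 < 1 (blueshift), so the source is approaching.
λ'/λ₀ = √((1 − β)/(1 + β)) for an approaching source ⇒ β = (1 − r²)/(1 + r²) with r = λ'/λ₀.
β = (1 − 0.3323)/(1 + 0.3323) ≈ 0.501.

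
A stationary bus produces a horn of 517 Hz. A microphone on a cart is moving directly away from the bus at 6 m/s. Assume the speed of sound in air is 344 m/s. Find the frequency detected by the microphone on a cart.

508 Hz

Moving observer, stationary source: f' = f · (v − v_o)/v.
f' = 517 × (344 − 6)/344 = 517 × 338/344 ≈ 508 Hz.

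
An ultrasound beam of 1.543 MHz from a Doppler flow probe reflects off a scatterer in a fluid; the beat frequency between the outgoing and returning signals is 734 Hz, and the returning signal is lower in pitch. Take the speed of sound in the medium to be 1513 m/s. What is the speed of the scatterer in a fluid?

Double Doppler shift off a moving reflector: f₂ = f₀ · (v + u)/(v − u) (u > 0 toward emitter).
Returning signal is lower, so f₂ = f₀ − Δf = 1543000 − 734 = 1542266 Hz.
Rearranging, u = v · (f₂ − f₀)/(f₂ + f₀) = 1513 × -734/3085266 ≈ -0.36 m/s.
So the scatterer in a fluid is moving at 0.36 m/s away from the emitter.

0.36 m/s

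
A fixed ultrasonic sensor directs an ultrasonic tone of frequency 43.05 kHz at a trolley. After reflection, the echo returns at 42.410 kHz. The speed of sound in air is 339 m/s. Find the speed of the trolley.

Double Doppler shift off a moving reflector: f₂ = f₀ · (v + u)/(v − u) (u > 0 toward emitter).
Rearranging, u = v · (f₂ − f₀)/(f₂ + f₀) = 339 × -0.640/85.460 ≈ -2.54 m/s.
So the trolley is moving at 2.54 m/s away from the emitter.

2.54 m/s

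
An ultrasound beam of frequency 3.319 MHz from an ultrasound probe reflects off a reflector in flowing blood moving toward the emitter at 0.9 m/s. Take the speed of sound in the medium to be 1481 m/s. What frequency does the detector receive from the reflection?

The reflector in flowing blood first receives the wave as a moving observer: f₁ = f₀ · (v + u)/v = 3.319 × (1481 + 0.9)/1481 ≈ 3.321 MHz.
The reflection then acts as a moving source: f₂ = f₁ · v/(v − u) ≈ 3.323 MHz.

3.323 MHz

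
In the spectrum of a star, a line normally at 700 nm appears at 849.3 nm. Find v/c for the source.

λ'/λ₀ = 1.2133 > 1 (redshift), so the source is receding.
λ'/λ₀ = √((1 + β)/(1 − β)) for a receding source ⇒ β = (r² − 1)/(r² + 1) with r = λ'/λ₀.
β = (1.4721 − 1)/(1.4721 + 1) ≈ 0.191.

0.191c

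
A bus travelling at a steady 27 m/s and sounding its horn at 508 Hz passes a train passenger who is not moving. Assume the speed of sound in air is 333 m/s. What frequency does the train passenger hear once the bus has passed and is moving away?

470 Hz

Receding: f₂ = f · v/(v + v_s) = 508 × 333/360 ≈ 470 Hz.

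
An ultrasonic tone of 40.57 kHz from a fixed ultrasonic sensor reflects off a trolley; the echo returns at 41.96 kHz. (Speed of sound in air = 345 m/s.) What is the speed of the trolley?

Double Doppler shift off a moving reflector: f₂ = f₀ · (v + u)/(v − u) (u > 0 toward emitter).
Rearranging, u = v · (f₂ − f₀)/(f₂ + f₀) = 345 × 1.39/82.53 ≈ 5.8 m/s.
So the trolley is moving at 5.8 m/s toward the emitter.

5.8 m/s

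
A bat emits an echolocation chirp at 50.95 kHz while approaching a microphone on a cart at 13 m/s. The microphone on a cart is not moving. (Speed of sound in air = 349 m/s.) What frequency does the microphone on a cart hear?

52.9 kHz

Moving source, stationary observer: f' = f · v/(v − v_s) since the source is approaching.
f' = 50.95 × 349/(349 − 13) = 50.95 × 349/336 ≈ 52.9 kHz.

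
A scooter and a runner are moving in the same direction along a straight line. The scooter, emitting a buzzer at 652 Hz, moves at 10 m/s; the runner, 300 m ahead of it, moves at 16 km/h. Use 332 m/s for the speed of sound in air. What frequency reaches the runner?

663 Hz

16 km/h = 4.444 m/s.
The runner is ahead, so the scooter is moving toward it while the runner is moving away from the scooter.
Both move, so f' = f · (v − v_o)/(v − v_s).
f' = 652 × (332 − 4.444)/(332 − 10) = 652 × 327.56/322 ≈ 663 Hz.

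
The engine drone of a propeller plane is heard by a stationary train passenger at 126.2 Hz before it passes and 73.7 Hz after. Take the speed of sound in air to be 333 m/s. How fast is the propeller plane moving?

87 m/s

f₁/f₂ = (v + v_s)/(v − v_s), so v_s = v · (f₁ − f₂)/(f₁ + f₂).
v_s = 333 × (126.2 − 73.7)/(126.2 + 73.7) = 333 × 52.5/199.9 ≈ 87 m/s.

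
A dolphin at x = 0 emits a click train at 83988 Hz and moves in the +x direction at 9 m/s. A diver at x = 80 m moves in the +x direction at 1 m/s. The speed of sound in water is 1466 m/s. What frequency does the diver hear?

84449 Hz

The observer lies on the +x side, so the source is heading toward the observer and the observer is heading away from the source.
With source approaching and observer receding, f' = f · (v − v_o)/(v − v_s).
f' = 83988 × (1466 − 1)/(1466 − 9) = 83988 × 1465/1457 ≈ 84449 Hz.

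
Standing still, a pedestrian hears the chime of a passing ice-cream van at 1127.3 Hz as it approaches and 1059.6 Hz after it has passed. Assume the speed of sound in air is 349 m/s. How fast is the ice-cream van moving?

10.8 m/s

f₁/f₂ = (v + v_s)/(v − v_s), so v_s = v · (f₁ − f₂)/(f₁ + f₂).
v_s = 349 × (1127.3 − 1059.6)/(1127.3 + 1059.6) = 349 × 67.7/2186.9 ≈ 10.8 m/s.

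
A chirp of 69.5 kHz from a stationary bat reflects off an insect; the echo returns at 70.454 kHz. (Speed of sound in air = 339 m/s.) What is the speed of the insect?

Double Doppler shift off a moving reflector: f₂ = f₀ · (v + u)/(v − u) (u > 0 toward emitter).
Rearranging, u = v · (f₂ − f₀)/(f₂ + f₀) = 339 × 0.954/139.954 ≈ 2.31 m/s.
So the insect is moving at 2.31 m/s toward the emitter.

2.31 m/s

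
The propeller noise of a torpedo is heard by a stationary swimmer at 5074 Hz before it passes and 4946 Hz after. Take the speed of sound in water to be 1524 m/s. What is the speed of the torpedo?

f₁/f₂ = (v + v_s)/(v − v_s), so v_s = v · (f₁ − f₂)/(f₁ + f₂).
v_s = 1524 × (5074 − 4946)/(5074 + 4946) = 1524 × 128/10020 ≈ 19.5 m/s.

19.5 m/s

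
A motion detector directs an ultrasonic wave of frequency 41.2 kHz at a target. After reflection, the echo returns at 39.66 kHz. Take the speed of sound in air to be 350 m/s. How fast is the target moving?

6.7 m/s

Double Doppler shift off a moving reflector: f₂ = f₀ · (v + u)/(v − u) (u > 0 toward emitter).
Rearranging, u = v · (f₂ − f₀)/(f₂ + f₀) = 350 × -1.54/80.86 ≈ -6.7 m/s.
So the target is moving at 6.7 m/s away from the emitter.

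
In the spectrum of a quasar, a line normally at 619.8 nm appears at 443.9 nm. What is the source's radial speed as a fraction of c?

0.322

λ'/λ₀ = 0.7162 < 1 (blueshift), so the source is approaching.
λ'/λ₀ = √((1 − β)/(1 + β)) for an approaching source ⇒ β = (1 − r²)/(1 + r²) with r = λ'/λ₀.
β = (1 − 0.5129)/(1 + 0.5129) ≈ 0.322.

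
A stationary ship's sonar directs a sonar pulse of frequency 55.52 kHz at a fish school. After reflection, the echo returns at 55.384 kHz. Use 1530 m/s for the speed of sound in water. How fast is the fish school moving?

1.88 m/s

Double Doppler shift off a moving reflector: f₂ = f₀ · (v + u)/(v − u) (u > 0 toward emitter).
Rearranging, u = v · (f₂ − f₀)/(f₂ + f₀) = 1530 × -0.136/110.904 ≈ -1.88 m/s.
So the fish school is moving at 1.88 m/s away from the emitter.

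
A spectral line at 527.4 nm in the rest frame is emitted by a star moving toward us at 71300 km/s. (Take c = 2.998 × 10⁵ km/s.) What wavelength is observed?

413.8 nm

β = v/c = 71300/299800 = 0.2378.
Relativistic Doppler for wavelength: λ' = λ₀ · √((1 − β)/(1 + β)).
λ' = 527.4 × √(0.7622/1.2378) = 527.4 × 0.78469 ≈ 413.8 nm.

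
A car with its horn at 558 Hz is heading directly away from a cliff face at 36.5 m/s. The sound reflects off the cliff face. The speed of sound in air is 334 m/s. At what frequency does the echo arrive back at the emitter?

448 Hz

The cliff face receives the sound from a moving source: f₁ = f₀ · v/(v + v_e) = 558 × 334/370.5 ≈ 503 Hz.
On the return leg the car is a moving observer: f₂ = f₁ · (v − v_e)/v = 503 × 297.5/334 ≈ 448 Hz.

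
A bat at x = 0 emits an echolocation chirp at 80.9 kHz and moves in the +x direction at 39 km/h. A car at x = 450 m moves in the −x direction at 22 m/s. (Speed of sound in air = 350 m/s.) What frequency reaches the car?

39 km/h = 10.83 m/s.
The observer lies on the +x side, so the source is heading toward the observer and the observer is heading toward the source.
General Doppler shift: f' = f · (v + v_o)/(v − v_s).
f' = 80.9 × (350 + 22)/(350 − 10.83) = 80.9 × 372/339.17 ≈ 88.7 kHz.

88.7 kHz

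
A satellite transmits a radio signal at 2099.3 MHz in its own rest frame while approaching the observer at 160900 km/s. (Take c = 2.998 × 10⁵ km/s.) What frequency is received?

β = v/c = 160900/299800 = 0.5367.
Relativistic Doppler for frequency: f' = f₀ · √((1 + β)/(1 − β)).
f' = 2099.3 × √(1.5367/0.4633) = 2099.3 × 1.82120 ≈ 3823.2 MHz.

3823.2 MHz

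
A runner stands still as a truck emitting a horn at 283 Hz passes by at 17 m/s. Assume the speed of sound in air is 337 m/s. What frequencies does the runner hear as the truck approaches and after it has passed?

298 Hz approaching; 269 Hz receding

Approaching: f₁ = f · v/(v − v_s) = 283 × 337/320 ≈ 298 Hz.
Receding: f₂ = f · v/(v + v_s) = 283 × 337/354 ≈ 269 Hz.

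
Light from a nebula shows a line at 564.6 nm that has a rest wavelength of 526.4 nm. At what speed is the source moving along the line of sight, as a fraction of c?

0.070c

λ'/λ₀ = 1.0726 > 1 (redshift), so the source is receding.
λ'/λ₀ = √((1 + β)/(1 − β)) for a receding source ⇒ β = (r² − 1)/(r² + 1) with r = λ'/λ₀.
β = (1.1504 − 1)/(1.1504 + 1) ≈ 0.070.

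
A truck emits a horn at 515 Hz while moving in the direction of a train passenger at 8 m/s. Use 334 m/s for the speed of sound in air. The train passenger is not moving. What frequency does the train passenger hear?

With the source moving toward a stationary observer, f' = f · v/(v − v_s).
f' = 515 × 334/(334 − 8) = 515 × 334/326 ≈ 528 Hz.

528 Hz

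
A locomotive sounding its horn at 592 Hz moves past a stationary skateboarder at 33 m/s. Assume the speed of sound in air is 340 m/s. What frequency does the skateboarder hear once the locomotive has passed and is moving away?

Receding: f₂ = f · v/(v + v_s) = 592 × 340/373 ≈ 540 Hz.

540 Hz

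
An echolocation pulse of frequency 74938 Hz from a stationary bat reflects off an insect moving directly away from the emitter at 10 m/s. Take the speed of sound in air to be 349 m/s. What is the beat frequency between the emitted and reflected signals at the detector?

The insect first receives the wave as a moving observer: f₁ = f₀ · (v − u)/v = 74938 × (349 − 10)/349 ≈ 72791 Hz.
The reflection then acts as a moving source: f₂ = f₁ · v/(v + u) ≈ 70763 Hz.
Beat frequency: |f₂ − f₀| = 2u·f₀/(v + u) = 2 × 10 × 74938/359 ≈ 4175 Hz.

4175 Hz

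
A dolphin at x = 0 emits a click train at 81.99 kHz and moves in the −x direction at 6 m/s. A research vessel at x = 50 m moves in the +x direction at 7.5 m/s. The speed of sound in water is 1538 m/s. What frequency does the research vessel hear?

The observer lies on the +x side, so the source is heading away from the observer and the observer is heading away from the source.
General Doppler shift: f' = f · (v − v_o)/(v + v_s).
f' = 81.99 × (1538 − 7.5)/(1538 + 6) = 81.99 × 1530.5/1544 ≈ 81.3 kHz.

81.3 kHz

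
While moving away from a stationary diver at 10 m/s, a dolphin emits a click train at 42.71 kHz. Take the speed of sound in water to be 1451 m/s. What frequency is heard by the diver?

Only the source moves, away from the listener, so f' = f · v/(v + v_s).
f' = 42.71 × 1451/(1451 + 10) = 42.71 × 1451/1461 ≈ 42.4 kHz.

42.4 kHz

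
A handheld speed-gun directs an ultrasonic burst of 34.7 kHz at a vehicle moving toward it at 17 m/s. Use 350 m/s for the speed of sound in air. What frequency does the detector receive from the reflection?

38.2 kHz

At the vehicle (a moving observer), f₁ = f₀ · (v + u)/v = 34.7 × 367/350 ≈ 36.4 kHz.
On reflection it acts as a source moving toward the stationary detector: f₂ = f₁ · v/(v − u) = 36.4 × 350/333 ≈ 38.2 kHz.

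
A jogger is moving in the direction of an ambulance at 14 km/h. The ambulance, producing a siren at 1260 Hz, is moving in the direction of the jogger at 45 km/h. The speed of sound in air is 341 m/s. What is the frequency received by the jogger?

1323 Hz

45 km/h = 12.5 m/s; 14 km/h = 3.889 m/s.
With source approaching and observer approaching, f' = f · (v + v_o)/(v − v_s).
f' = 1260 × (341 + 3.889)/(341 − 12.5) = 1260 × 344.89/328.5 ≈ 1323 Hz.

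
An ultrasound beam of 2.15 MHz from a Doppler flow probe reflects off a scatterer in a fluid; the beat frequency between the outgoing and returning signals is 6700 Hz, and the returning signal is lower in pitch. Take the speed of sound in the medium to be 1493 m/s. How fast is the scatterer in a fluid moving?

2.33 m/s

Double Doppler shift off a moving reflector: f₂ = f₀ · (v + u)/(v − u) (u > 0 toward emitter).
Returning signal is lower, so f₂ = f₀ − Δf = 2150000 − 6700 = 2143300 Hz.
Rearranging, u = v · (f₂ − f₀)/(f₂ + f₀) = 1493 × -6700/4293300 ≈ -2.33 m/s.
So the scatterer in a fluid is moving at 2.33 m/s away from the emitter.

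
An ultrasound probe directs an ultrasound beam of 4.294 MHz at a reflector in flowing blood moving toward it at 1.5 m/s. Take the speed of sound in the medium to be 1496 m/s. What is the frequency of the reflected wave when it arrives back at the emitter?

At the reflector in flowing blood (a moving observer), f₁ = f₀ · (v + u)/v = 4.294 × 1497.5/1496 ≈ 4.298 MHz.
The reflection then acts as a moving source: f₂ = f₁ · v/(v − u) ≈ 4.303 MHz.
Equivalently f₂ = f₀ · (v + u)/(v − u).

4.303 MHz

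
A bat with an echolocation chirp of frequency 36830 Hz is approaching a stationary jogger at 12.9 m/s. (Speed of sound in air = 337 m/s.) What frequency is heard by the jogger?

38296 Hz

With the source moving toward a stationary observer, f' = f · v/(v − v_s).
f' = 36830 × 337/(337 − 12.9) = 36830 × 337/324.1 ≈ 38296 Hz.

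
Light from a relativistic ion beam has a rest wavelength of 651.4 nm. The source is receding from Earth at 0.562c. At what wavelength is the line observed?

1230.1 nm

Relativistic Doppler for wavelength: λ' = λ₀ · √((1 + β)/(1 − β)).
λ' = 651.4 × √(1.5620/0.4380) = 651.4 × 1.88844 ≈ 1230.1 nm.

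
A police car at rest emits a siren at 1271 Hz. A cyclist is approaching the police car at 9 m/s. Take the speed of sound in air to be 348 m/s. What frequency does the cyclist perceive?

1304 Hz

Only the observer moves, toward the source, so f' = f · (v + v_o)/v.
f' = 1271 × (348 + 9)/348 = 1271 × 357/348 ≈ 1304 Hz.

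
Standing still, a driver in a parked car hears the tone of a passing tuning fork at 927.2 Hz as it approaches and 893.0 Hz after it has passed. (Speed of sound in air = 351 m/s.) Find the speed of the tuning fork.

f₁/f₂ = (v + v_s)/(v − v_s), so v_s = v · (f₁ − f₂)/(f₁ + f₂).
v_s = 351 × (927.2 − 893.0)/(927.2 + 893.0) = 351 × 34.2/1820.2 ≈ 6.6 m/s.

6.6 m/s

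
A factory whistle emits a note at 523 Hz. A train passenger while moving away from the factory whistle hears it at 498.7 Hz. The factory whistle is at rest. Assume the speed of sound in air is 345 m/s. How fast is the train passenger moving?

f' = f · (v − v_o)/v ⇒ v_o = v · |f'/f − 1|.
v_o = 345 × |498.7/523 − 1| = 345 × 0.04646 ≈ 16.0 m/s.

16.0 m/s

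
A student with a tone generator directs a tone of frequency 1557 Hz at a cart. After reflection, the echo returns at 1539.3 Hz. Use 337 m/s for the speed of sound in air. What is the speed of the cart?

Double Doppler shift off a moving reflector: f₂ = f₀ · (v + u)/(v − u) (u > 0 toward emitter).
Rearranging, u = v · (f₂ − f₀)/(f₂ + f₀) = 337 × -17.7/3096.3 ≈ -1.93 m/s.
So the cart is moving at 1.93 m/s away from the emitter.

1.93 m/s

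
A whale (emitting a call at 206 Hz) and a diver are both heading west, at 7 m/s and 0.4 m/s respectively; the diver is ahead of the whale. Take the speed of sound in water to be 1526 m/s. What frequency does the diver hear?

The diver is ahead, so the whale is moving toward it while the diver is moving away from the whale.
With source approaching and observer receding, f' = f · (v − v_o)/(v − v_s).
f' = 206 × (1526 − 0.4)/(1526 − 7) = 206 × 1525.6/1519 ≈ 207 Hz.

207 Hz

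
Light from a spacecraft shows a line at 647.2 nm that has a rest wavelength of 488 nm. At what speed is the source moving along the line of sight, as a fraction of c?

0.275

λ'/λ₀ = 1.3262 > 1 (redshift), so the source is receding.
λ'/λ₀ = √((1 + β)/(1 − β)) for a receding source ⇒ β = (r² − 1)/(r² + 1) with r = λ'/λ₀.
β = (1.7589 − 1)/(1.7589 + 1) ≈ 0.275.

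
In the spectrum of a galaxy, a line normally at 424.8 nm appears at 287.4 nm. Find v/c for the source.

λ'/λ₀ = 0.6766 < 1 (blueshift), so the source is approaching.
λ'/λ₀ = √((1 − β)/(1 + β)) for an approaching source ⇒ β = (1 − r²)/(1 + r²) with r = λ'/λ₀.
β = (1 − 0.4577)/(1 + 0.4577) ≈ 0.372.

0.372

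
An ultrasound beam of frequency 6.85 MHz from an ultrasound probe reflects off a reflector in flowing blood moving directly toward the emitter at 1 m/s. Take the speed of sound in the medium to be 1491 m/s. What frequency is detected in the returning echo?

6.859 MHz

At the reflector in flowing blood (a moving observer), f₁ = f₀ · (v + u)/v = 6.85 × 1492/1491 ≈ 6.855 MHz.
On reflection it acts as a source moving toward the stationary detector: f₂ = f₁ · v/(v − u) = 6.855 × 1491/1490 ≈ 6.859 MHz.
Equivalently f₂ = f₀ · (v + u)/(v − u).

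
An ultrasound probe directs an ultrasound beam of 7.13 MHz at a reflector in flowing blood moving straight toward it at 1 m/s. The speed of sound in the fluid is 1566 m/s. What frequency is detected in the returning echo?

At the reflector in flowing blood (a moving observer), f₁ = f₀ · (v + u)/v = 7.13 × 1567/1566 ≈ 7.135 MHz.
The reflection then acts as a moving source: f₂ = f₁ · v/(v − u) ≈ 7.139 MHz.
Equivalently f₂ = f₀ · (v + u)/(v − u).

7.139 MHz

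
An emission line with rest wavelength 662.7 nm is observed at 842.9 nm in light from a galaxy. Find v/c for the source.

λ'/λ₀ = 1.2719 > 1 (redshift), so the source is receding.
λ'/λ₀ = √((1 + β)/(1 − β)) for a receding source ⇒ β = (r² − 1)/(r² + 1) with r = λ'/λ₀.
β = (1.6178 − 1)/(1.6178 + 1) ≈ 0.236.

0.236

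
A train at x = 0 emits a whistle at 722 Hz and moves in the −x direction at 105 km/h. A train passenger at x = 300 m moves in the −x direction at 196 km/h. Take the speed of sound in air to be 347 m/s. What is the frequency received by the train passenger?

771 Hz

105 km/h = 29.17 m/s; 196 km/h = 54.44 m/s.
The observer lies on the +x side, so the source is heading away from the observer and the observer is heading toward the source.
With source receding and observer approaching, f' = f · (v + v_o)/(v + v_s).
f' = 722 × (347 + 54.44)/(347 + 29.17) = 722 × 401.44/376.17 ≈ 771 Hz.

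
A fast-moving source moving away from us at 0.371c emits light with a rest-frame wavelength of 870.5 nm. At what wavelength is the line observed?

Relativistic Doppler for wavelength: λ' = λ₀ · √((1 + β)/(1 − β)).
λ' = 870.5 × √(1.3710/0.6290) = 870.5 × 1.47636 ≈ 1285.2 nm.

1285.2 nm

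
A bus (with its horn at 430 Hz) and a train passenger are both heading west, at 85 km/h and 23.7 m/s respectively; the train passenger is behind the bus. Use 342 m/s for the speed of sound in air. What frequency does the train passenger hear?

430 Hz

85 km/h = 23.61 m/s.
The train passenger is behind, so the bus is moving away from it while the train passenger is moving toward the bus.
General Doppler shift: f' = f · (v + v_o)/(v + v_s).
f' = 430 × (342 + 23.7)/(342 + 23.61) = 430 × 365.7/365.61 ≈ 430 Hz.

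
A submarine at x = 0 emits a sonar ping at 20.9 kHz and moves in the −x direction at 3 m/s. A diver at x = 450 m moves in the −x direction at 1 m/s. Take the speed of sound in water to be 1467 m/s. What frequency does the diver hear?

20.9 kHz

The observer lies on the +x side, so the source is heading away from the observer and the observer is heading toward the source.
General Doppler shift: f' = f · (v + v_o)/(v + v_s).
f' = 20.9 × (1467 + 1)/(1467 + 3) = 20.9 × 1468/1470 ≈ 20.9 kHz.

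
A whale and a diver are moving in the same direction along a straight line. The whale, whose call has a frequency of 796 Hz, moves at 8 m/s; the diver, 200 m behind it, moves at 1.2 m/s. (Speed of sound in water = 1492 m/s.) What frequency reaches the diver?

The diver is behind, so the whale is moving away from it while the diver is moving toward the whale.
General Doppler shift: f' = f · (v + v_o)/(v + v_s).
f' = 796 × (1492 + 1.2)/(1492 + 8) = 796 × 1493.2/1500 ≈ 792 Hz.

792 Hz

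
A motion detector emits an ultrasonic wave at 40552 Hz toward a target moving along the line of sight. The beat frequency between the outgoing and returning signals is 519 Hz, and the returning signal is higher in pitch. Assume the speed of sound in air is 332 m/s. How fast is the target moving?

2.11 m/s

Double Doppler shift off a moving reflector: f₂ = f₀ · (v + u)/(v − u) (u > 0 toward emitter).
Returning signal is higher, so f₂ = f₀ + Δf = 40552 + 519 = 41071 Hz.
Rearranging, u = v · (f₂ − f₀)/(f₂ + f₀) = 332 × 519/81623 ≈ 2.11 m/s.
So the target is moving at 2.11 m/s toward the emitter.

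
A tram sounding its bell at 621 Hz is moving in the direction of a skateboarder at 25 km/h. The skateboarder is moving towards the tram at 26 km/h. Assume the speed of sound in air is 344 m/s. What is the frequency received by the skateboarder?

647 Hz

25 km/h = 6.944 m/s; 26 km/h = 7.222 m/s.
With source approaching and observer approaching, f' = f · (v + v_o)/(v − v_s).
f' = 621 × (344 + 7.222)/(344 − 6.944) = 621 × 351.22/337.06 ≈ 647 Hz.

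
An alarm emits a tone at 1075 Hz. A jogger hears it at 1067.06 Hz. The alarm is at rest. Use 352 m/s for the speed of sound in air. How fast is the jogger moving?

f' < f, so the jogger is receding.
f' = f · (v − v_o)/v ⇒ v_o = v · |f'/f − 1|.
v_o = 352 × |1067.06/1075 − 1| = 352 × 0.007386 ≈ 2.60 m/s.

2.60 m/s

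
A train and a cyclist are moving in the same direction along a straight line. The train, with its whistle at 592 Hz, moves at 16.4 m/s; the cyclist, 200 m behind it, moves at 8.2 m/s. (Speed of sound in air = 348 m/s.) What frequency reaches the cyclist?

579 Hz

The cyclist is behind, so the train is moving away from it while the cyclist is moving toward the train.
With source receding and observer approaching, f' = f · (v + v_o)/(v + v_s).
f' = 592 × (348 + 8.2)/(348 + 16.4) = 592 × 356.2/364.4 ≈ 579 Hz.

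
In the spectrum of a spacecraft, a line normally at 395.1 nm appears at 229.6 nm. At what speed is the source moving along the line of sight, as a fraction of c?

0.495

λ'/λ₀ = 0.5811 < 1 (blueshift), so the source is approaching.
λ'/λ₀ = √((1 − β)/(1 + β)) for an approaching source ⇒ β = (1 − r²)/(1 + r²) with r = λ'/λ₀.
β = (1 − 0.3377)/(1 + 0.3377) ≈ 0.495.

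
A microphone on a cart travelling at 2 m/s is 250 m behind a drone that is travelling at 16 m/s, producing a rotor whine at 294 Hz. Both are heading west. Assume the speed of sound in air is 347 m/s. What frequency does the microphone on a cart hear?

The microphone on a cart is behind, so the drone is moving away from it while the microphone on a cart is moving toward the drone.
General Doppler shift: f' = f · (v + v_o)/(v + v_s).
f' = 294 × (347 + 2)/(347 + 16) = 294 × 349/363 ≈ 283 Hz.

283 Hz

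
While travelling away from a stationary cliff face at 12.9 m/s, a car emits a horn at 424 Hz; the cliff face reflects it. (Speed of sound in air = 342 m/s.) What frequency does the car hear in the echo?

The cliff face receives the sound from a moving source: f₁ = f₀ · v/(v + v_e) = 424 × 342/354.9 ≈ 409 Hz.
On the return leg the car is a moving observer: f₂ = f₁ · (v − v_e)/v = 409 × 329.1/342 ≈ 393 Hz.
Equivalently f₂ = f₀ · (v − v_e)/(v + v_e).

393 Hz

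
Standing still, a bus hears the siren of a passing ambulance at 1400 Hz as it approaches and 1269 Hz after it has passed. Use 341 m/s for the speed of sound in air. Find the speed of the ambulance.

16.7 m/s

f₁/f₂ = (v + v_s)/(v − v_s), so v_s = v · (f₁ − f₂)/(f₁ + f₂).
v_s = 341 × (1400 − 1269)/(1400 + 1269) = 341 × 131/2669 ≈ 16.7 m/s.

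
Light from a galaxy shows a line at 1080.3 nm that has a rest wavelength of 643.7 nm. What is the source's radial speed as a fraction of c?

λ'/λ₀ = 1.6783 > 1 (redshift), so the source is receding.
λ'/λ₀ = √((1 + β)/(1 − β)) for a receding source ⇒ β = (r² − 1)/(r² + 1) with r = λ'/λ₀.
β = (2.8166 − 1)/(2.8166 + 1) ≈ 0.476.

0.476c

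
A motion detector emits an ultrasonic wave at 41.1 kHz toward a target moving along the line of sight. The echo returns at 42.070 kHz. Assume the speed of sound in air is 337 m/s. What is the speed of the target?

3.9 m/s

Double Doppler shift off a moving reflector: f₂ = f₀ · (v + u)/(v − u) (u > 0 toward emitter).
Rearranging, u = v · (f₂ − f₀)/(f₂ + f₀) = 337 × 0.970/83.170 ≈ 3.9 m/s.
So the target is moving at 3.9 m/s toward the emitter.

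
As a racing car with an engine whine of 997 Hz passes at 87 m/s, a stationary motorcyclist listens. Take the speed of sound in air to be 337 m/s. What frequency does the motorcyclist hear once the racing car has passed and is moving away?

792 Hz

Receding: f₂ = f · v/(v + v_s) = 997 × 337/424 ≈ 792 Hz.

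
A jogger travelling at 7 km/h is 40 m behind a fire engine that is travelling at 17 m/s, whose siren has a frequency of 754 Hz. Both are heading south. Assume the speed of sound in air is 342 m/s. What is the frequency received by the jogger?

7 km/h = 1.944 m/s.
The jogger is behind, so the fire engine is moving away from it while the jogger is moving toward the fire engine.
Both move, so f' = f · (v + v_o)/(v + v_s).
f' = 754 × (342 + 1.944)/(342 + 17) = 754 × 343.94/359 ≈ 722 Hz.

722 Hz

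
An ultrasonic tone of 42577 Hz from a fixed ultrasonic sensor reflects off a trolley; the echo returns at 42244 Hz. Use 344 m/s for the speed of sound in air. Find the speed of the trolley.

Double Doppler shift off a moving reflector: f₂ = f₀ · (v + u)/(v − u) (u > 0 toward emitter).
Rearranging, u = v · (f₂ − f₀)/(f₂ + f₀) = 344 × -333/84821 ≈ -1.35 m/s.
So the trolley is moving at 1.35 m/s away from the emitter.

1.35 m/s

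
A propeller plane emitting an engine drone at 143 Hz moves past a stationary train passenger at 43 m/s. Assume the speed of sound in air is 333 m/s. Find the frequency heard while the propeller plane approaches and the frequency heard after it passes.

164 Hz approaching; 127 Hz receding

Approaching: f₁ = f · v/(v − v_s) = 143 × 333/290 ≈ 164 Hz.
Receding: f₂ = f · v/(v + v_s) = 143 × 333/376 ≈ 127 Hz.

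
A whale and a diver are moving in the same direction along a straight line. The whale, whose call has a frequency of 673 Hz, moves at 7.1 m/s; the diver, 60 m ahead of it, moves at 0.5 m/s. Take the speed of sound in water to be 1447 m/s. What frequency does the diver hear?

676 Hz

The diver is ahead, so the whale is moving toward it while the diver is moving away from the whale.
General Doppler shift: f' = f · (v − v_o)/(v − v_s).
f' = 673 × (1447 − 0.5)/(1447 − 7.1) = 673 × 1446.5/1439.9 ≈ 676 Hz.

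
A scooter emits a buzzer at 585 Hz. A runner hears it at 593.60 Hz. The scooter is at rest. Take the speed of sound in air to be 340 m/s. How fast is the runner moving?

5.0 m/s

f' > f, so the runner is approaching.
f' = f · (v + v_o)/v ⇒ v_o = v · |f'/f − 1|.
v_o = 340 × |593.60/585 − 1| = 340 × 0.0147 ≈ 5.0 m/s.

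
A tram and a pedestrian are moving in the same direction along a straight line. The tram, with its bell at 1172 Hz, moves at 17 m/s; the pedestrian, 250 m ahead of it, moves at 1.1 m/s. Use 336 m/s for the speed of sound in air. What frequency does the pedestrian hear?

1230 Hz

The pedestrian is ahead, so the tram is moving toward it while the pedestrian is moving away from the tram.
With source approaching and observer receding, f' = f · (v − v_o)/(v − v_s).
f' = 1172 × (336 − 1.1)/(336 − 17) = 1172 × 334.9/319 ≈ 1230 Hz.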